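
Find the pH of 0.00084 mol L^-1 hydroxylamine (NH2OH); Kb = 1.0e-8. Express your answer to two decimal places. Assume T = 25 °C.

pH = 8.46

NH2OH + H2O ⇌ NH3OH+ + OH-
Kb = [OH-]²/(0.00084 − [OH-]) = 1.0 × 10^-8
Since Kb ≪ C₀, [OH-] ≈ √(Kb·C₀) = 2.90 × 10^-6 M.
pOH = −log(2.90 × 10^-6) = 5.54; pH = 14.00 − 5.54 = 8.46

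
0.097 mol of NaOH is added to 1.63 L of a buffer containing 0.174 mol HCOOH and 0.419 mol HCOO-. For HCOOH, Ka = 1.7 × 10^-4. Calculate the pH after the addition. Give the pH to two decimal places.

pH = 4.60

After neutralization: n(HCOOH) = 0.077 mol, n(HCOO-) = 0.516 mol.
pKa = −log(1.7 × 10^-4) = 3.770
pH = pKa + log([A⁻]/[HA]) = 3.770 + log(0.516/0.077) = 3.770 +0.826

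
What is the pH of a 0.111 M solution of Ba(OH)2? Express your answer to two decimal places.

pH = 13.35

Ba(OH)2 is a strong base (each formula unit releases 2 OH-); [OH-] = 0.222 M.
pOH = -log(0.222) = 0.65
pH = 14.00 - 0.65 = 13.35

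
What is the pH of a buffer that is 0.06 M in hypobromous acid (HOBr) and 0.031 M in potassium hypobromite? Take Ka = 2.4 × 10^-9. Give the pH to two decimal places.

pKa = −log(2.4 × 10^-9) = 8.620
Henderson–Hasselbalch: pH = pKa + log([OBr-]/[HOBr]) = 8.620 + log(0.031/0.06)
pH = 8.620 + (-0.287) = 8.33

pH = 8.33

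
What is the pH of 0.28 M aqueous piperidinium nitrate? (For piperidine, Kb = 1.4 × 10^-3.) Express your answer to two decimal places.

C5H10NH2+ is the conjugate acid of the weak base C5H10NH.
Ka = Kw/Kb = 1.0×10^-14 / 1.4 × 10^-3 = 7.14 × 10^-12
Let x = [H+] at equilibrium. Ka = x²/(0.28 − x).
Assume x ≪ 0.28: x ≈ √(7.14 × 10^-12 × 0.28) = 1.41 × 10^-6 M
pH = −log(1.41 × 10^-6) = 5.85

pH = 5.85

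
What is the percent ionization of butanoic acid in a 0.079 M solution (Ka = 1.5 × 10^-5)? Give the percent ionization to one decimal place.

CH3(CH2)2COOH ⇌ CH3(CH2)2COO- + H+; let x = [H+] at equilibrium.
x ≈ √(Ka·C₀) = √(1.5 × 10^-5 × 0.079) = 1.09 × 10^-3 M
% ionization = x/C₀ × 100% = 1.09 × 10^-3/0.079 × 100% = 1.4%

1.4%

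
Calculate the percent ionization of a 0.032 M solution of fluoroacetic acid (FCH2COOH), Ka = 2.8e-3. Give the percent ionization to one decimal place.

FCH2COOH ⇌ FCH2COO- + H+; let x = [H+] at equilibrium.
Solve x² + 0.0028x − 8.96e-05 = 0 → x = 8.17 × 10^-3 M
Fraction ionized = 8.17 × 10^-3 / 0.032 = 0.2553 → 25.5%

25.5%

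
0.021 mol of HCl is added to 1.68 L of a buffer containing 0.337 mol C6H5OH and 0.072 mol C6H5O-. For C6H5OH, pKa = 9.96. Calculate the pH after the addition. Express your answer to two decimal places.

pH = 9.11

Added H+ converts C6H5O- to C6H5OH: C6H5OH → 0.358 mol, C6H5O- → 0.051 mol.
pH = pKa + log([A⁻]/[HA]) = 9.96 + log(0.051/0.358) = 9.96 -0.846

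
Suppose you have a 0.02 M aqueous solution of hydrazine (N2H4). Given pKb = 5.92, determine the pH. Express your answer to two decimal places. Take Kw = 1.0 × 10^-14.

pH = 10.19

N2H4 + H2O ⇌ N2H5+ + OH-
Kb = 10^(−5.92) = 1.20 × 10^-6
From the ICE table, Kb = [OH-]²/(0.02 − [OH-]) = 1.20 × 10^-6.
Neglecting [OH-] in the denominator: [OH-] = √(1.20 × 10^-6 × 0.02) = 1.55 × 10^-4 M
Check: 0.77% ionized — well under 5%, approximation valid.
pOH = −log(1.55 × 10^-4) = 3.81; pH = 14.00 − 3.81 = 10.19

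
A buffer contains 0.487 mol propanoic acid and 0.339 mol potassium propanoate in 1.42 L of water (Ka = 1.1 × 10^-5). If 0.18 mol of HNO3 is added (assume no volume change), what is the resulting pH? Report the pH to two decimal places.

After neutralization: n(CH3CH2COOH) = 0.667 mol, n(CH3CH2COO-) = 0.159 mol.
pKa = −log(1.1 × 10^-5) = 4.959
Henderson–Hasselbalch with mole ratio 0.159/0.667: pH = 4.959 + (-0.623)

pH = 4.34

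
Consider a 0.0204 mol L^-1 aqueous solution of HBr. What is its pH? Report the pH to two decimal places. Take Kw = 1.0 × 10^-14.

pH = 1.69

HBr is a strong acid and dissociates completely, so [H+] = 0.0204 M.
pH = -log(0.0204) = 1.69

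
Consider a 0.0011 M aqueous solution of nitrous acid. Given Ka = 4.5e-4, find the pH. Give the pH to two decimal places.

HNO2 ⇌ NO2- + H+
Ka = [H+]²/(0.0011 − [H+]) = 4.5 × 10^-4
The 5% rule fails; solving [H+]² + Ka·[H+] − Ka·C₀ = 0 exactly:
[H+] = [−0.00045 + √(0.00045² + 1.98e-06)]/2 = 5.14 × 10^-4 M
pH = −log(5.14 × 10^-4) = 3.29

pH = 3.29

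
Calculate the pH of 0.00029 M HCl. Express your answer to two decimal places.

pH = 3.54

HCl is a strong acid and dissociates completely, so [H+] = 0.00029 M.
pH = -log(0.00029) = 3.54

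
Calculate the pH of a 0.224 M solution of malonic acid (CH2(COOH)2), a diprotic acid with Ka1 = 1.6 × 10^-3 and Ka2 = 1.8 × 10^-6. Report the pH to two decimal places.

Ka1 ≫ Ka2, so treat the first dissociation as the only significant source of H+.
Ka1 = x²/(0.224 − x) = 1.6 × 10^-3
Solving the quadratic: x = (−Ka1 + √(Ka1² + 4·Ka1·C₀))/2 = 1.81 × 10^-2 M
pH = −log(1.81 × 10^-2) = 1.74

pH = 1.74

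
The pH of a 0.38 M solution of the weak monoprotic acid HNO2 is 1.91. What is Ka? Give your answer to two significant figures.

Ka = 4.1 × 10^-4

[H+] = 10^(-1.91) = 1.23 × 10^-2 M
At equilibrium [HA] = 0.38 − 1.23 × 10^-2 = 3.68 × 10^-1 M
Ka = [H+][A-]/[HA] = (1.23 × 10^-2)² / 3.68 × 10^-1 = 4.1 × 10^-4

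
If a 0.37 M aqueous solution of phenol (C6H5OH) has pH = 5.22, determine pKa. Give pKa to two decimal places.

pKa = 10.01

[H+] = 10^(-5.22) = 6.03 × 10^-6 M
At equilibrium [HA] = 0.37 − 6.03 × 10^-6 = 3.70 × 10^-1 M
Ka = [H+][A-]/[HA] = (6.03 × 10^-6)² / 3.70 × 10^-1 = 9.83 × 10^-11
pKa = -log(9.83 × 10^-11) = 10.01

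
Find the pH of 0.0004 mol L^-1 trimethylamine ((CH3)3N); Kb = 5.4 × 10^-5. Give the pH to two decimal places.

pH = 10.09

(CH3)3N + H2O ⇌ (CH3)3NH+ + OH-
Kb = [OH-]²/(0.0004 − [OH-]) = 5.4 × 10^-5
The 5% rule fails; solving [OH-]² + Kb·[OH-] − Kb·C₀ = 0 exactly:
[OH-] = [−5.4e-05 + √(5.4e-05² + 8.64e-08)]/2 = 1.22 × 10^-4 M
pOH = 3.91, so pH = 14.00 − pOH = 10.09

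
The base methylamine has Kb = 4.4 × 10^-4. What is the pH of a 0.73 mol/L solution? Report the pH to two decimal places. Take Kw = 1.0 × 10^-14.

CH3NH2 + H2O ⇌ CH3NH3+ + OH-
From the ICE table, Kb = [OH-]²/(0.73 − [OH-]) = 4.4 × 10^-4.
Neglecting [OH-] in the denominator: [OH-] = √(4.4 × 10^-4 × 0.73) = 1.79 × 10^-2 M
Check: 2.5% ionized — well under 5%, approximation valid.
pOH = −log(1.79 × 10^-2) = 1.75; pH = 14.00 − 1.75 = 12.25

pH = 12.25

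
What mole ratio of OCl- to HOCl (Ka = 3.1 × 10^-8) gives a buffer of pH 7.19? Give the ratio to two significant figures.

ratio = 0.48

pKa = -log(3.1 × 10^-8) = 7.509
pH = pKa + log(r) ⇒ log(r) = 7.19 − 7.509 = -0.319
r = [OCl-]/[HOCl] = 10^(-0.319) = 0.48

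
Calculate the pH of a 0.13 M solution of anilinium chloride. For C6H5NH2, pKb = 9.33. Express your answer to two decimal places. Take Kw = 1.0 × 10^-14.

pH = 2.78

C6H5NH3+ is the conjugate acid of the weak base C6H5NH2.
Kb = 10^(−9.33) = 4.68 × 10^-10
Ka = Kw/Kb = 1.0×10^-14 / 4.68 × 10^-10 = 2.14 × 10^-5
From the ICE table, Ka = x²/(0.13 − x) = 2.14 × 10^-5.
Neglecting x in the denominator: x = √(2.14 × 10^-5 × 0.13) = 1.67 × 10^-3 M
pH = −log(1.67 × 10^-3) = 2.78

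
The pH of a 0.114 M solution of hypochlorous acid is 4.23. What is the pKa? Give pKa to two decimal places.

[H+] = 10^(-4.23) = 5.89 × 10^-5 M
At equilibrium [HA] = 0.114 − 5.89 × 10^-5 = 1.14 × 10^-1 M
Ka = [H+][A-]/[HA] = (5.89 × 10^-5)² / 1.14 × 10^-1 = 3.04 × 10^-8
pKa = -log(3.04 × 10^-8) = 7.52

pKa = 7.52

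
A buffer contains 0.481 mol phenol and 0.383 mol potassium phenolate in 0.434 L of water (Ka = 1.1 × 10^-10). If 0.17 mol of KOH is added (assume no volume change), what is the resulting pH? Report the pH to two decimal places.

pH = 10.21

OH- converts C6H5OH to C6H5O-: C6H5OH → 0.311 mol, C6H5O- → 0.553 mol.
pKa = −log(1.1 × 10^-10) = 9.959
pH = pKa + log(n_C6H5O-/n_C6H5OH) = 9.959 + log(0.553/0.311) = 9.959 + (+0.250)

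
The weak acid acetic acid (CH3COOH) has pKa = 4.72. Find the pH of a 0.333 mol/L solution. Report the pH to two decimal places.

CH3COOH ⇌ CH3COO- + H+
Ka = 10^(−4.72) = 1.91 × 10^-5
Ka = x²/(0.333 − x) = 1.91 × 10^-5
Assume x ≪ 0.333: x ≈ √(1.91 × 10^-5 × 0.333) = 2.52 × 10^-3 M
Check: 0.76% ionized — well under 5%, approximation valid.
pH = −log(2.52 × 10^-3) = 2.60

pH = 2.60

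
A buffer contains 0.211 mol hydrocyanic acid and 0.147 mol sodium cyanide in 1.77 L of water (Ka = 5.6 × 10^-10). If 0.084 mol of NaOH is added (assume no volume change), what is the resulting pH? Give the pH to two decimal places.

OH- converts HCN to CN-: HCN → 0.127 mol, CN- → 0.231 mol.
pKa = −log(5.6 × 10^-10) = 9.252
pH = pKa + log(n_CN-/n_HCN) = 9.252 + log(0.231/0.127) = 9.252 + (+0.260)

pH = 9.51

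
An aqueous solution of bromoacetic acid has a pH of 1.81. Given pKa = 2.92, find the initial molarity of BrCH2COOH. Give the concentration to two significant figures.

C₀ = 2.2 × 10^-1 M

[H+] = 10^(-1.81) = 1.55 × 10^-2 M = x
Ka = 10^(−2.92) = 1.20 × 10^-3
Ka = x²/(C₀ − x) ⇒ C₀ = x + x²/Ka
C₀ = 1.55 × 10^-2 + (1.55 × 10^-2)²/(1.20 × 10^-3) = 2.16 × 10^-1 M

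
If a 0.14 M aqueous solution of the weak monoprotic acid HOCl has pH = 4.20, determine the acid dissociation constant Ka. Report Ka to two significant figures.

[H+] = 10^(-4.20) = 6.31 × 10^-5 M
At equilibrium [HA] = 0.14 − 6.31 × 10^-5 = 1.40 × 10^-1 M
Ka = [H+][A-]/[HA] = (6.31 × 10^-5)² / 1.40 × 10^-1 = 2.8 × 10^-8

Ka = 2.8 × 10^-8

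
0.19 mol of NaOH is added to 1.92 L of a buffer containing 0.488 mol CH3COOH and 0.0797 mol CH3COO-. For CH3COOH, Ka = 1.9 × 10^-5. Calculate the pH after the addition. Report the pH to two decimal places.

pH = 4.68

OH- converts CH3COOH to CH3COO-: CH3COOH → 0.298 mol, CH3COO- → 0.27 mol.
pKa = −log(1.9 × 10^-5) = 4.721
Henderson–Hasselbalch with mole ratio 0.27/0.298: pH = 4.721 + (-0.043)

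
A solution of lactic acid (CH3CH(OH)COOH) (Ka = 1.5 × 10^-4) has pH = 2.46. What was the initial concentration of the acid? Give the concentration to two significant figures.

[H+] = 10^(-2.46) = 3.47 × 10^-3 M = x
Ka = x²/(C₀ − x) ⇒ C₀ = x + x²/Ka
C₀ = 3.47 × 10^-3 + (3.47 × 10^-3)²/(1.5 × 10^-4) = 8.37 × 10^-2 M

C₀ = 8.4 × 10^-2 M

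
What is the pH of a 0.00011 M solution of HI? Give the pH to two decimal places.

HI is a strong acid and dissociates completely, so [H+] = 0.00011 M.
pH = -log(0.00011) = 3.96

pH = 3.96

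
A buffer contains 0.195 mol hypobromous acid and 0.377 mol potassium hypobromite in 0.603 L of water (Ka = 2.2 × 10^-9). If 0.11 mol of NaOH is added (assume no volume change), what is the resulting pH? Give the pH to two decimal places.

After neutralization: n(HOBr) = 0.085 mol, n(OBr-) = 0.487 mol.
pKa = −log(2.2 × 10^-9) = 8.658
pH = pKa + log(n_OBr-/n_HOBr) = 8.658 + log(0.487/0.085) = 8.658 + (+0.758)

pH = 9.42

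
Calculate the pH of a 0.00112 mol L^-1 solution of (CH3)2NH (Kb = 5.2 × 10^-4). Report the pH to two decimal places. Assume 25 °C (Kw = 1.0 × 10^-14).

pH = 10.74

(CH3)2NH + H2O ⇌ (CH3)2NH2+ + OH-
From the ICE table, Kb = [OH-]²/(0.00112 − [OH-]) = 5.2 × 10^-4.
The 5% rule fails; solving [OH-]² + Kb·[OH-] − Kb·C₀ = 0 exactly:
[OH-] = (−Kb + √(Kb² + 4·Kb·C₀))/2 = 5.46 × 10^-4 M
pOH = −log(5.46 × 10^-4) = 3.26; pH = 14.00 − 3.26 = 10.74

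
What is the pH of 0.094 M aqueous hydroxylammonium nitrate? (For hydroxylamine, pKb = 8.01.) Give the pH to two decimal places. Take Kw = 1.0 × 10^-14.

NH3OH+ is the conjugate acid of the weak base NH2OH.
Kb = 10^(−8.01) = 9.77 × 10^-9
Ka = Kw/Kb = 1.0×10^-14 / 9.77 × 10^-9 = 1.02 × 10^-6
Ka = [H+]²/(0.094 − [H+]) = 1.02 × 10^-6
Since Ka ≪ C₀, [H+] ≈ √(Ka·C₀) = 3.10 × 10^-4 M.
Check: 0.33% ionized — well under 5%, approximation valid.
pH = −log[H+] = −log(3.10 × 10^-4) = 3.51

pH = 3.51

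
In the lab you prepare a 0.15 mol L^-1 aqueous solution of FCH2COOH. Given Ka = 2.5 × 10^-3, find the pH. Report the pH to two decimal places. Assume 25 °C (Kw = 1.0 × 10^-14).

pH = 1.74

FCH2COOH ⇌ FCH2COO- + H+
Ka = [H+]²/(0.15 − [H+]) = 2.5 × 10^-3
Here C₀/Ka ≈ 60, so the small-[H+] approximation fails. Use the quadratic:
[H+] = (−Ka + √(Ka² + 4·Ka·C₀))/2 = 1.82 × 10^-2 M
pH = −log(1.82 × 10^-2) = 1.74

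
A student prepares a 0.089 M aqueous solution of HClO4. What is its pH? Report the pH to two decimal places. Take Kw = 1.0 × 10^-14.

pH = 1.05

HClO4 is a strong acid and dissociates completely, so [H+] = 0.089 M.
pH = -log(0.089) = 1.05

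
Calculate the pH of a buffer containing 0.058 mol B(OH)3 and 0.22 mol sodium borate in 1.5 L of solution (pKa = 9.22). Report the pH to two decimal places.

Henderson–Hasselbalch: pH = pKa + log([B(OH)4-]/[B(OH)3]) = 9.22 + log(0.22/0.058)
pH = 9.22 + (+0.579) = 9.80

pH = 9.80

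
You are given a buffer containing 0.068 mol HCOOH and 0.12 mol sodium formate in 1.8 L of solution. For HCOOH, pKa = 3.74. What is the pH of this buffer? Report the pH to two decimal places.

pH = 3.99

Using pH = pKa + log([base]/[acid]) with [base]/[acid] = 0.12/0.068:
pH = 3.74 + (+0.247) = 3.99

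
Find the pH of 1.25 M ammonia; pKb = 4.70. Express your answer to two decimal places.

NH3 + H2O ⇌ NH4+ + OH-
Kb = 10^(−4.70) = 2.00 × 10^-5
From the ICE table, Kb = [OH-]²/(1.25 − [OH-]) = 2.00 × 10^-5.
Since Kb ≪ C₀, [OH-] ≈ √(Kb·C₀) = 5.00 × 10^-3 M.
Check: 0.4% ionized — well under 5%, approximation valid.
pOH = 2.30, so pH = 14.00 − pOH = 11.70

pH = 11.70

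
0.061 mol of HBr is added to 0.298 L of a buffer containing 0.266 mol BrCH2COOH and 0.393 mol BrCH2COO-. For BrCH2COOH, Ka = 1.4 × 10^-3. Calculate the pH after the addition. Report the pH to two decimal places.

pH = 2.86

Added H+ converts BrCH2COO- to BrCH2COOH: BrCH2COOH → 0.327 mol, BrCH2COO- → 0.332 mol.
pKa = −log(1.4 × 10^-3) = 2.854
pH = pKa + log([A⁻]/[HA]) = 2.854 + log(0.332/0.327) = 2.854 +0.007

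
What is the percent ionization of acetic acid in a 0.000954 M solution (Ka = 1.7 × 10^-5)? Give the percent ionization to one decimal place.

CH3COOH ⇌ CH3COO- + H+; let x = [H+] at equilibrium.
Solve x² + 1.7e-05x − 1.62e-08 = 0 → x = 1.19 × 10^-4 M
Fraction ionized = 1.19 × 10^-4 / 0.000954 = 0.1247 → 12.5%

12.5%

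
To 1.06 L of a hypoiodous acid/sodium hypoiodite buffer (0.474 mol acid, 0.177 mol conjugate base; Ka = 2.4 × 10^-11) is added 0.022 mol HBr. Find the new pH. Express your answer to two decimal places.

After neutralization: n(HOI) = 0.496 mol, n(OI-) = 0.155 mol.
pKa = −log(2.4 × 10^-11) = 10.620
pH = pKa + log([A⁻]/[HA]) = 10.620 + log(0.155/0.496) = 10.620 -0.505

pH = 10.11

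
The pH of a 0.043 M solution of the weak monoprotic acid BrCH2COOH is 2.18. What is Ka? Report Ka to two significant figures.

Ka = 1.2 × 10^-3

[H+] = 10^(-2.18) = 6.61 × 10^-3 M
At equilibrium [HA] = 0.043 − 6.61 × 10^-3 = 3.64 × 10^-2 M
Ka = [H+][A-]/[HA] = (6.61 × 10^-3)² / 3.64 × 10^-2 = 1.2 × 10^-3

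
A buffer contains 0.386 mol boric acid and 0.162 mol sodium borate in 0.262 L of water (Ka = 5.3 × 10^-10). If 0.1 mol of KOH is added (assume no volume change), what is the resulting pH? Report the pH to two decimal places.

pH = 9.24

OH- converts B(OH)3 to B(OH)4-: B(OH)3 → 0.286 mol, B(OH)4- → 0.262 mol.
pKa = −log(5.3 × 10^-10) = 9.276
pH = pKa + log(n_B(OH)4-/n_B(OH)3) = 9.276 + log(0.262/0.286) = 9.276 + (-0.038)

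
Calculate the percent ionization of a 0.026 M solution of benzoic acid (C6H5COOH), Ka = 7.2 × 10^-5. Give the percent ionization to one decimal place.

5.1%

C6H5COOH ⇌ C6H5COO- + H+; let x = [H+] at equilibrium.
Solve x² + 7.2e-05x − 1.87e-06 = 0 → x = 1.33 × 10^-3 M
% ionization = x/C₀ × 100% = 1.33 × 10^-3/0.026 × 100% = 5.1%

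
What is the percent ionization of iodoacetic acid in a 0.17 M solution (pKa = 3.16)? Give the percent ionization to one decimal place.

ICH2COOH ⇌ ICH2COO- + H+; let x = [H+] at equilibrium.
Ka = 10^(−3.16) = 6.92 × 10^-4
Ka = x²/(C₀ − x); solving the quadratic gives x = 1.05 × 10^-2 M.
Fraction ionized = 1.05 × 10^-2 / 0.17 = 0.0618 → 6.2%

6.2%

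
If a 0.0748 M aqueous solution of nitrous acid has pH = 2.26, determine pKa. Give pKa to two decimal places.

[H+] = 10^(-2.26) = 5.50 × 10^-3 M
At equilibrium [HA] = 0.0748 − 5.50 × 10^-3 = 6.93 × 10^-2 M
Ka = [H+][A-]/[HA] = (5.50 × 10^-3)² / 6.93 × 10^-2 = 4.37 × 10^-4
pKa = -log(4.37 × 10^-4) = 3.36

pKa = 3.36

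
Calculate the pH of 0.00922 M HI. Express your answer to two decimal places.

HI is a strong acid and dissociates completely, so [H+] = 0.00922 M.
pH = -log(0.00922) = 2.04

pH = 2.04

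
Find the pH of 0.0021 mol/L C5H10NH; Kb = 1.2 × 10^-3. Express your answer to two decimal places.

pH = 11.04

C5H10NH + H2O ⇌ C5H10NH2+ + OH-
From the ICE table, Kb = [OH-]²/(0.0021 − [OH-]) = 1.2 × 10^-3.
The 5% rule fails; solving [OH-]² + Kb·[OH-] − Kb·C₀ = 0 exactly:
[OH-] = (−Kb + √(Kb² + 4·Kb·C₀))/2 = 1.10 × 10^-3 M
pOH = −log(1.10 × 10^-3) = 2.96; pH = 14.00 − 2.96 = 11.04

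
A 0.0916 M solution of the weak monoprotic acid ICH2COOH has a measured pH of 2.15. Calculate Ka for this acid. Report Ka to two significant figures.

Ka = 5.9 × 10^-4

[H+] = 10^(-2.15) = 7.08 × 10^-3 M
At equilibrium [HA] = 0.0916 − 7.08 × 10^-3 = 8.45 × 10^-2 M
Ka = [H+][A-]/[HA] = (7.08 × 10^-3)² / 8.45 × 10^-2 = 5.9 × 10^-4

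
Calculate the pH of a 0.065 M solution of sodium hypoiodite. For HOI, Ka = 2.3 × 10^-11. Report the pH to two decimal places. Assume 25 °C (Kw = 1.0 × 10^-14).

OI- is the conjugate base of the weak acid HOI.
Kb = Kw/Ka = 1.0×10^-14 / 2.3 × 10^-11 = 4.35 × 10^-4
Kb = [OH-]²/(0.065 − [OH-]) = 4.35 × 10^-4
[OH-] is not negligible relative to C₀; solve [OH-]² + 0.000435·[OH-] − 2.83e-05 = 0.
[OH-] = (−Kb + √(Kb² + 4·Kb·C₀))/2 = 5.10 × 10^-3 M
pOH = −log(5.10 × 10^-3) = 2.29; pH = 14.00 − 2.29 = 11.71

pH = 11.71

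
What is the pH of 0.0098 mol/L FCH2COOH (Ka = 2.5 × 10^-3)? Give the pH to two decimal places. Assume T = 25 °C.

pH = 2.41

FCH2COOH ⇌ FCH2COO- + H+
Let x = [H+] at equilibrium. Ka = x²/(0.0098 − x).
Here C₀/Ka ≈ 3.92, so the small-x approximation fails. Use the quadratic:
x = [−0.0025 + √(0.0025² + 9.8e-05)]/2 = 3.86 × 10^-3 M
pH = −log(3.86 × 10^-3) = 2.41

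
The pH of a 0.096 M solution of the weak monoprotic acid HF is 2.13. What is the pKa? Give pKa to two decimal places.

[H+] = 10^(-2.13) = 7.41 × 10^-3 M
At equilibrium [HA] = 0.096 − 7.41 × 10^-3 = 8.86 × 10^-2 M
Ka = [H+][A-]/[HA] = (7.41 × 10^-3)² / 8.86 × 10^-2 = 6.20 × 10^-4
pKa = -log(6.20 × 10^-4) = 3.21

pKa = 3.21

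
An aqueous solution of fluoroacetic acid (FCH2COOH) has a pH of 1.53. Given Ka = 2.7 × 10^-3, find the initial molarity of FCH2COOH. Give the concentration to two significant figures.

[H+] = 10^(-1.53) = 2.95 × 10^-2 M = x
Ka = x²/(C₀ − x) ⇒ C₀ = x + x²/Ka
C₀ = 2.95 × 10^-2 + (2.95 × 10^-2)²/(2.7 × 10^-3) = 3.52 × 10^-1 M

C₀ = 3.5 × 10^-1 M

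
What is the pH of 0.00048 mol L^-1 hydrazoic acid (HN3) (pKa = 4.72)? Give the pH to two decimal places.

pH = 4.06

HN3 ⇌ N3- + H+
Ka = 10^(−4.72) = 1.91 × 10^-5
Let x = [H+] at equilibrium. Ka = x²/(0.00048 − x).
Here C₀/Ka ≈ 25.1, so the small-x approximation fails. Use the quadratic:
x = (−Ka + √(Ka² + 4·Ka·C₀))/2 = 8.67 × 10^-5 M
pH = −log(8.67 × 10^-5) = 4.06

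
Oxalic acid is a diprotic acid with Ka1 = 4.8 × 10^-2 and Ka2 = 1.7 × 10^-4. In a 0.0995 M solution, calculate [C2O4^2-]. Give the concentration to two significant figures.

1.7 × 10^-4 M

First ionization gives [H+] ≈ [HC2O4-] = 4.92 × 10^-2 M.
Second step: Ka2 = [H+][C2O4^2-]/[HC2O4-] ≈ [C2O4^2-] (since [H+] ≈ [HC2O4-]).
So [C2O4^2-] ≈ Ka2.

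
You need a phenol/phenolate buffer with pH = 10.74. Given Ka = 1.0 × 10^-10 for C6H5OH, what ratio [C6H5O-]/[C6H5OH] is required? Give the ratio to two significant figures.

pKa = -log(1.0 × 10^-10) = 10.000
pH = pKa + log(r) ⇒ log(r) = 10.74 − 10.000 = +0.740
r = [C6H5O-]/[C6H5OH] = 10^(+0.740) = 5.5

ratio = 5.5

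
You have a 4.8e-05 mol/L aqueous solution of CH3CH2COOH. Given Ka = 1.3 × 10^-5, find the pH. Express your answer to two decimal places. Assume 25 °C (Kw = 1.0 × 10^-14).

CH3CH2COOH ⇌ CH3CH2COO- + H+
From the ICE table, Ka = [H+]²/(4.8e-05 − [H+]) = 1.3 × 10^-5.
[H+] is not negligible relative to C₀; solve [H+]² + 1.3e-05·[H+] − 6.24e-10 = 0.
[H+] = [−1.3e-05 + √(1.3e-05² + 2.5e-09)]/2 = 1.93 × 10^-5 M
pH = −log(1.93 × 10^-5) = 4.71

pH = 4.71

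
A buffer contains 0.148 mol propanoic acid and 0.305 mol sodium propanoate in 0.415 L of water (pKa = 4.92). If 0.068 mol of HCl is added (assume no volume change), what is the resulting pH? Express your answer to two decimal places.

pH = 4.96

After neutralization: n(CH3CH2COOH) = 0.216 mol, n(CH3CH2COO-) = 0.237 mol.
pH = pKa + log(n_CH3CH2COO-/n_CH3CH2COOH) = 4.92 + log(0.237/0.216) = 4.92 + (+0.040)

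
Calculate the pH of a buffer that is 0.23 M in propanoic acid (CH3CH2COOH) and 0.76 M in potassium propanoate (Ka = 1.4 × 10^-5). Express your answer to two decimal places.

pKa = −log(1.4 × 10^-5) = 4.854
pH = pKa + log([A⁻]/[HA]) = 4.854 + log(0.76/0.23)
pH = 4.854 + (+0.519) = 5.37

pH = 5.37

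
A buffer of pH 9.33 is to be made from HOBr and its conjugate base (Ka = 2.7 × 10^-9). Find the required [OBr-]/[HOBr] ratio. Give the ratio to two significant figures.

ratio = 5.8

pKa = -log(2.7 × 10^-9) = 8.569
pH = pKa + log(r) ⇒ log(r) = 9.33 − 8.569 = +0.761
r = [OBr-]/[HOBr] = 10^(+0.761) = 5.77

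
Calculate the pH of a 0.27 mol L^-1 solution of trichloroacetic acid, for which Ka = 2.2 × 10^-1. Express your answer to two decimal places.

Cl3CCOOH ⇌ Cl3CCOO- + H+
Ka = [H+]²/(0.27 − [H+]) = 2.2 × 10^-1
Here C₀/Ka ≈ 1.23, so the small-[H+] approximation fails. Use the quadratic:
[H+] = [−0.22 + √(0.22² + 0.238)]/2 = 1.57 × 10^-1 M
pH = −log[H+] = −log(1.57 × 10^-1) = 0.80

pH = 0.80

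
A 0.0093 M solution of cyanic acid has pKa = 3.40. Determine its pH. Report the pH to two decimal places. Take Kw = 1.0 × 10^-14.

HOCN ⇌ OCN- + H+
Ka = 10^(−3.40) = 3.98 × 10^-4
Let x = [H+] at equilibrium. Ka = x²/(0.0093 − x).
x is not negligible relative to C₀; solve x² + 0.000398·x − 3.7e-06 = 0.
x = [−0.000398 + √(0.000398² + 1.48e-05)]/2 = 1.74 × 10^-3 M
pH = −log[H+] = −log(1.74 × 10^-3) = 2.76

pH = 2.76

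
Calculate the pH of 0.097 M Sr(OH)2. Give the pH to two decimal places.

pH = 13.29

Sr(OH)2 is a strong base (each formula unit releases 2 OH-); [OH-] = 0.194 M.
pOH = -log(0.194) = 0.71
pH = 14.00 - 0.71 = 13.29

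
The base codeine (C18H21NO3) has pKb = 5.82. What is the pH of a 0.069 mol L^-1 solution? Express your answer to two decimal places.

C18H21NO3 + H2O ⇌ C18H22NO3+ + OH-
Kb = 10^(−5.82) = 1.51 × 10^-6
From the ICE table, Kb = x²/(0.069 − x) = 1.51 × 10^-6.
Since Kb ≪ C₀, x ≈ √(Kb·C₀) = 3.23 × 10^-4 M.
pOH = 3.49, so pH = 14.00 − pOH = 10.51

pH = 10.51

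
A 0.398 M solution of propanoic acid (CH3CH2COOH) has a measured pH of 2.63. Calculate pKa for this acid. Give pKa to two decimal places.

[H+] = 10^(-2.63) = 2.34 × 10^-3 M
At equilibrium [HA] = 0.398 − 2.34 × 10^-3 = 3.96 × 10^-1 M
Ka = [H+][A-]/[HA] = (2.34 × 10^-3)² / 3.96 × 10^-1 = 1.38 × 10^-5
pKa = -log(1.38 × 10^-5) = 4.86

pKa = 4.86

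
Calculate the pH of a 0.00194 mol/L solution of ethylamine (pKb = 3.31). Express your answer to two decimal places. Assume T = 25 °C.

C2H5NH2 + H2O ⇌ C2H5NH3+ + OH-
Kb = 10^(−3.31) = 4.90 × 10^-4
Kb = [OH-]²/(0.00194 − [OH-]) = 4.90 × 10^-4
The 5% rule fails; solving [OH-]² + Kb·[OH-] − Kb·C₀ = 0 exactly:
[OH-] = (−Kb + √(Kb² + 4·Kb·C₀))/2 = 7.60 × 10^-4 M
pOH = −log(7.60 × 10^-4) = 3.12; pH = 14.00 − 3.12 = 10.88

pH = 10.88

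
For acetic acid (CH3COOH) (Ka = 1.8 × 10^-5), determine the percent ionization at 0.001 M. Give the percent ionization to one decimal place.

12.5%

CH3COOH ⇌ CH3COO- + H+; let x = [H+] at equilibrium.
Solve x² + 1.8e-05x − 1.8e-08 = 0 → x = 1.25 × 10^-4 M
% ionization = x/C₀ × 100% = 1.25 × 10^-4/0.001 × 100% = 12.5%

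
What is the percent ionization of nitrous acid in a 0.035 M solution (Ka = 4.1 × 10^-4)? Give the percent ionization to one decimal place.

10.3%

HNO2 ⇌ NO2- + H+; let x = [H+] at equilibrium.
Solve x² + 0.00041x − 1.44e-05 = 0 → x = 3.59 × 10^-3 M
Fraction ionized = 3.59 × 10^-3 / 0.035 = 0.1026 → 10.3%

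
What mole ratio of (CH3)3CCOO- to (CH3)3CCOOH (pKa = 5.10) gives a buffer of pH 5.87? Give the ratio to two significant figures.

ratio = 5.9

pH = pKa + log(r) ⇒ log(r) = 5.87 − 5.10 = +0.77
r = [(CH3)3CCOO-]/[(CH3)3CCOOH] = 10^(+0.77) = 5.89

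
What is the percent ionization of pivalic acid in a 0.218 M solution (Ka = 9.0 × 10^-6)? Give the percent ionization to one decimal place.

0.6%

(CH3)3CCOOH ⇌ (CH3)3CCOO- + H+; let x = [H+] at equilibrium.
x ≈ √(Ka·C₀) = √(9.0 × 10^-6 × 0.218) = 1.40 × 10^-3 M
% ionization = x/C₀ × 100% = 1.40 × 10^-3/0.218 × 100% = 0.6%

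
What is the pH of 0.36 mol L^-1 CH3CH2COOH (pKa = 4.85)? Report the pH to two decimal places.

CH3CH2COOH ⇌ CH3CH2COO- + H+
Ka = 10^(−4.85) = 1.41 × 10^-5
From the ICE table, Ka = [H+]²/(0.36 − [H+]) = 1.41 × 10^-5.
Assume [H+] ≪ 0.36: [H+] ≈ √(1.41 × 10^-5 × 0.36) = 2.25 × 10^-3 M
Check: 0.63% ionized — well under 5%, approximation valid.
pH = −log(2.25 × 10^-3) = 2.65

pH = 2.65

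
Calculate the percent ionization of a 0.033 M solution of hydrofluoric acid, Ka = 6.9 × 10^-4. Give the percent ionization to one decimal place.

13.5%

HF ⇌ F- + H+; let x = [H+] at equilibrium.
Ka = x²/(C₀ − x); solving the quadratic gives x = 4.44 × 10^-3 M.
% ionization = x/C₀ × 100% = 4.44 × 10^-3/0.033 × 100% = 13.5%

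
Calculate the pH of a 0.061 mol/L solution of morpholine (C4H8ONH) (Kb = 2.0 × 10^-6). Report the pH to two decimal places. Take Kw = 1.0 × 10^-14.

pH = 10.54

C4H8ONH + H2O ⇌ C4H8ONH2+ + OH-
From the ICE table, Kb = [OH-]²/(0.061 − [OH-]) = 2.0 × 10^-6.
Neglecting [OH-] in the denominator: [OH-] = √(2.0 × 10^-6 × 0.061) = 3.49 × 10^-4 M
pOH = 3.46, so pH = 14.00 − pOH = 10.54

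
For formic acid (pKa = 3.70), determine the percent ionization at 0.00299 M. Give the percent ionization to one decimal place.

22.7%

HCOOH ⇌ HCOO- + H+; let x = [H+] at equilibrium.
Ka = 10^(−3.70) = 2.00 × 10^-4
Solve x² + 0.0002x − 5.98e-07 = 0 → x = 6.80 × 10^-4 M
% ionization = x/C₀ × 100% = 6.80 × 10^-4/0.00299 × 100% = 22.7%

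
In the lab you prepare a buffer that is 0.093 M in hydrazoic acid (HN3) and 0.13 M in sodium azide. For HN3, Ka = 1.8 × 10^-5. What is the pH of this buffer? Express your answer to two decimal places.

pH = 4.89

pKa = −log(1.8 × 10^-5) = 4.745
Using pH = pKa + log([base]/[acid]) with [base]/[acid] = 0.13/0.093:
pH = 4.745 + (+0.145) = 4.89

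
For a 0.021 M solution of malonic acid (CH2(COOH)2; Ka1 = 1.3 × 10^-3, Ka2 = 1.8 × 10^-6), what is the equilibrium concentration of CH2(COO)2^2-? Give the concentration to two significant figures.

1.8 × 10^-6 M

First ionization gives [H+] ≈ [CH2(COOH)COO-] = 4.62 × 10^-3 M.
Second step: Ka2 = [H+][CH2(COO)2^2-]/[CH2(COOH)COO-] ≈ [CH2(COO)2^2-] (since [H+] ≈ [CH2(COOH)COO-]).
So [CH2(COO)2^2-] ≈ Ka2.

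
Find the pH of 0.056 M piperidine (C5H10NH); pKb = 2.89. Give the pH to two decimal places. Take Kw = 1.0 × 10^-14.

C5H10NH + H2O ⇌ C5H10NH2+ + OH-
Kb = 10^(−2.89) = 1.29 × 10^-3
From the ICE table, Kb = [OH-]²/(0.056 − [OH-]) = 1.29 × 10^-3.
[OH-] is not negligible relative to C₀; solve [OH-]² + 0.00129·[OH-] − 7.22e-05 = 0.
[OH-] = (−Kb + √(Kb² + 4·Kb·C₀))/2 = 7.88 × 10^-3 M
pOH = 2.10, so pH = 14.00 − pOH = 11.90

pH = 11.90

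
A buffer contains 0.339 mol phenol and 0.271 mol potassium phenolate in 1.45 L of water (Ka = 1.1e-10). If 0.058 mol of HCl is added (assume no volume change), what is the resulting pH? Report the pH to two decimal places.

pH = 9.69

Added H+ converts C6H5O- to C6H5OH: C6H5OH → 0.397 mol, C6H5O- → 0.213 mol.
pKa = −log(1.1 × 10^-10) = 9.959
pH = pKa + log(n_C6H5O-/n_C6H5OH) = 9.959 + log(0.213/0.397) = 9.959 + (-0.270)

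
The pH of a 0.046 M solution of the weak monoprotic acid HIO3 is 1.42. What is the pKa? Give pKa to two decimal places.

pKa = 0.74

[H+] = 10^(-1.42) = 3.80 × 10^-2 M
At equilibrium [HA] = 0.046 − 3.80 × 10^-2 = 8.00 × 10^-3 M
Ka = [H+][A-]/[HA] = (3.80 × 10^-2)² / 8.00 × 10^-3 = 1.80 × 10^-1
pKa = -log(1.80 × 10^-1) = 0.74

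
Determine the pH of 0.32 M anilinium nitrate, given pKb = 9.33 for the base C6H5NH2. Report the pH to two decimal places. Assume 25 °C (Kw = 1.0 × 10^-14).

C6H5NH3+ is the conjugate acid of the weak base C6H5NH2.
Kb = 10^(−9.33) = 4.68 × 10^-10
Ka = Kw/Kb = 1.0×10^-14 / 4.68 × 10^-10 = 2.14 × 10^-5
Let x = [H+] at equilibrium. Ka = x²/(0.32 − x).
Neglecting x in the denominator: x = √(2.14 × 10^-5 × 0.32) = 2.62 × 10^-3 M
pH = −log(2.62 × 10^-3) = 2.58

pH = 2.58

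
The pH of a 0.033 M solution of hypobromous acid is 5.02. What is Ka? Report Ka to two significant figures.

Ka = 2.8 × 10^-9

[H+] = 10^(-5.02) = 9.55 × 10^-6 M
At equilibrium [HA] = 0.033 − 9.55 × 10^-6 = 3.30 × 10^-2 M
Ka = [H+][A-]/[HA] = (9.55 × 10^-6)² / 3.30 × 10^-2 = 2.8 × 10^-9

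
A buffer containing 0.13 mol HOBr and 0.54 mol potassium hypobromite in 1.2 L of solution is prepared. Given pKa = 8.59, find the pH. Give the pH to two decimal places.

Henderson–Hasselbalch: pH = pKa + log([OBr-]/[HOBr]) = 8.59 + log(0.54/0.13)
pH = 8.59 + (+0.618) = 9.21

pH = 9.21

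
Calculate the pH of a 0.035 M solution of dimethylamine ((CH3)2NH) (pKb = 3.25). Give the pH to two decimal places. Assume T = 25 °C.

(CH3)2NH + H2O ⇌ (CH3)2NH2+ + OH-
Kb = 10^(−3.25) = 5.62 × 10^-4
Kb = [OH-]²/(0.035 − [OH-]) = 5.62 × 10^-4
[OH-] is not negligible relative to C₀; solve [OH-]² + 0.000562·[OH-] − 1.97e-05 = 0.
[OH-] = (−Kb + √(Kb² + 4·Kb·C₀))/2 = 4.16 × 10^-3 M
pOH = 2.38, so pH = 14.00 − pOH = 11.62

pH = 11.62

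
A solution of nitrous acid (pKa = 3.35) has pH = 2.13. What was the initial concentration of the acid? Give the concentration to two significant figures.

[H+] = 10^(-2.13) = 7.41 × 10^-3 M = x
Ka = 10^(−3.35) = 4.47 × 10^-4
Ka = x²/(C₀ − x) ⇒ C₀ = x + x²/Ka
C₀ = 7.41 × 10^-3 + (7.41 × 10^-3)²/(4.47 × 10^-4) = 1.30 × 10^-1 M

C₀ = 1.3 × 10^-1 M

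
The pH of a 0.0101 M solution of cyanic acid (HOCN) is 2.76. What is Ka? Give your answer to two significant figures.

[H+] = 10^(-2.76) = 1.74 × 10^-3 M
At equilibrium [HA] = 0.0101 − 1.74 × 10^-3 = 8.36 × 10^-3 M
Ka = [H+][A-]/[HA] = (1.74 × 10^-3)² / 8.36 × 10^-3 = 3.6 × 10^-4

Ka = 3.6 × 10^-4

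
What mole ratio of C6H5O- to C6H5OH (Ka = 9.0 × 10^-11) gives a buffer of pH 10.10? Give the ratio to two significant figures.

ratio = 1.1

pKa = -log(9.0 × 10^-11) = 10.046
pH = pKa + log(r) ⇒ log(r) = 10.10 − 10.046 = +0.054
r = [C6H5O-]/[C6H5OH] = 10^(+0.054) = 1.13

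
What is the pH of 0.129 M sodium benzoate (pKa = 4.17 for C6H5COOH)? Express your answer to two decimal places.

C6H5COO- is the conjugate base of the weak acid C6H5COOH.
Ka = 10^(−4.17) = 6.76 × 10^-5
Kb = Kw/Ka = 1.0×10^-14 / 6.76 × 10^-5 = 1.48 × 10^-10
From the ICE table, Kb = x²/(0.129 − x) = 1.48 × 10^-10.
Since Kb ≪ C₀, x ≈ √(Kb·C₀) = 4.37 × 10^-6 M.
(x/C₀ = 0.0034% < 5%, so the approximation holds.)
pOH = 5.36, so pH = 14.00 − pOH = 8.64

pH = 8.64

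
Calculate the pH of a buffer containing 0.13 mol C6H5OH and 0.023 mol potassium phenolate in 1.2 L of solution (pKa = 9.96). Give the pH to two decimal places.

Henderson–Hasselbalch: pH = pKa + log([C6H5O-]/[C6H5OH]) = 9.96 + log(0.023/0.13)
pH = 9.96 + (-0.752) = 9.21

pH = 9.21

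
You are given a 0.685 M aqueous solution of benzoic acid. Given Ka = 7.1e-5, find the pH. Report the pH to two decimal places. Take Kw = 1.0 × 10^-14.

pH = 2.16

C6H5COOH ⇌ C6H5COO- + H+
From the ICE table, Ka = x²/(0.685 − x) = 7.1 × 10^-5.
Since Ka ≪ C₀, x ≈ √(Ka·C₀) = 6.97 × 10^-3 M.
(x/C₀ = 1% < 5%, so the approximation holds.)
pH = −log(6.97 × 10^-3) = 2.16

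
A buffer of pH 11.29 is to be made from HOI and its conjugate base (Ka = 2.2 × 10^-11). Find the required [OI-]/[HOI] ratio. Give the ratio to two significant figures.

ratio = 4.3

pKa = -log(2.2 × 10^-11) = 10.658
pH = pKa + log(r) ⇒ log(r) = 11.29 − 10.658 = +0.632
r = [OI-]/[HOI] = 10^(+0.632) = 4.29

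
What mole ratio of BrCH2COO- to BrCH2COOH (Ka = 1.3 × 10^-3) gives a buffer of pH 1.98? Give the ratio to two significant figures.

pKa = -log(1.3 × 10^-3) = 2.886
pH = pKa + log(r) ⇒ log(r) = 1.98 − 2.886 = -0.906
r = [BrCH2COO-]/[BrCH2COOH] = 10^(-0.906) = 0.124

ratio = 0.12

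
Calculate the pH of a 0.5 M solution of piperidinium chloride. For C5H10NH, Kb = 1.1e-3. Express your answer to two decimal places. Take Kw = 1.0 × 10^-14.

C5H10NH2+ is the conjugate acid of the weak base C5H10NH.
Ka = Kw/Kb = 1.0×10^-14 / 1.1 × 10^-3 = 9.09 × 10^-12
Let x = [H+] at equilibrium. Ka = x²/(0.5 − x).
Assume x ≪ 0.5: x ≈ √(9.09 × 10^-12 × 0.5) = 2.13 × 10^-6 M
(x/C₀ = 0.00043% < 5%, so the approximation holds.)
pH = −log(2.13 × 10^-6) = 5.67

pH = 5.67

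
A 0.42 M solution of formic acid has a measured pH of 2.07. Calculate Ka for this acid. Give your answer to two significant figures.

Ka = 1.8 × 10^-4

[H+] = 10^(-2.07) = 8.51 × 10^-3 M
At equilibrium [HA] = 0.42 − 8.51 × 10^-3 = 4.11 × 10^-1 M
Ka = [H+][A-]/[HA] = (8.51 × 10^-3)² / 4.11 × 10^-1 = 1.8 × 10^-4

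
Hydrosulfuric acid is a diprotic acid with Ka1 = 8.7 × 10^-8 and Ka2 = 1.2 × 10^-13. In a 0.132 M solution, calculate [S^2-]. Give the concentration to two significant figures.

1.2 × 10^-13 M

First ionization gives [H+] ≈ [HS-] = 1.07 × 10^-4 M.
Second step: Ka2 = [H+][S^2-]/[HS-] ≈ [S^2-] (since [H+] ≈ [HS-]).
So [S^2-] ≈ Ka2.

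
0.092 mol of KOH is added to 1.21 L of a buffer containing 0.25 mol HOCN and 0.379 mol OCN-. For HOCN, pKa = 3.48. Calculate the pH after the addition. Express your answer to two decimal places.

pH = 3.95

After neutralization: n(HOCN) = 0.158 mol, n(OCN-) = 0.471 mol.
pH = pKa + log(n_OCN-/n_HOCN) = 3.48 + log(0.471/0.158) = 3.48 + (+0.474)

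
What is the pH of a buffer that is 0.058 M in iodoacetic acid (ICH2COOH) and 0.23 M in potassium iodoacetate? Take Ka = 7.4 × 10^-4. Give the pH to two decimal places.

pKa = −log(7.4 × 10^-4) = 3.131
Henderson–Hasselbalch: pH = pKa + log([ICH2COO-]/[ICH2COOH]) = 3.131 + log(0.23/0.058)
pH = 3.131 + (+0.598) = 3.73

pH = 3.73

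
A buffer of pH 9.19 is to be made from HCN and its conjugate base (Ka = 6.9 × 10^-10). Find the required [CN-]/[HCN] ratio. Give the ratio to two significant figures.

ratio = 1.1

pKa = -log(6.9 × 10^-10) = 9.161
pH = pKa + log(r) ⇒ log(r) = 9.19 − 9.161 = +0.029
r = [CN-]/[HCN] = 10^(+0.029) = 1.07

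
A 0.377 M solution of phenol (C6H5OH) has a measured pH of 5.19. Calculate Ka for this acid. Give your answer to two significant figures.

[H+] = 10^(-5.19) = 6.46 × 10^-6 M
At equilibrium [HA] = 0.377 − 6.46 × 10^-6 = 3.77 × 10^-1 M
Ka = [H+][A-]/[HA] = (6.46 × 10^-6)² / 3.77 × 10^-1 = 1.1 × 10^-10

Ka = 1.1 × 10^-10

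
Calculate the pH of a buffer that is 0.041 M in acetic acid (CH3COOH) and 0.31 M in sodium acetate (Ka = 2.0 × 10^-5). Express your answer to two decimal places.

pH = 5.58

pKa = −log(2.0 × 10^-5) = 4.699
Henderson–Hasselbalch: pH = pKa + log([CH3COO-]/[CH3COOH]) = 4.699 + log(0.31/0.041)
pH = 4.699 + (+0.879) = 5.58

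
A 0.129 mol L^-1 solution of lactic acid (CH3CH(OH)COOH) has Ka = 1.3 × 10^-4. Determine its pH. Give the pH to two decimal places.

CH3CH(OH)COOH ⇌ CH3CH(OH)COO- + H+
Let x = [H+] at equilibrium. Ka = x²/(0.129 − x).
Assume x ≪ 0.129: x ≈ √(1.3 × 10^-4 × 0.129) = 4.10 × 10^-3 M
Check: 3.2% ionized — well under 5%, approximation valid.
pH = −log[H+] = −log(4.10 × 10^-3) = 2.39

pH = 2.39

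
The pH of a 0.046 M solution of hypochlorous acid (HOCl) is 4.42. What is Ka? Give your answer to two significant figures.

Ka = 3.1 × 10^-8

[H+] = 10^(-4.42) = 3.80 × 10^-5 M
At equilibrium [HA] = 0.046 − 3.80 × 10^-5 = 4.60 × 10^-2 M
Ka = [H+][A-]/[HA] = (3.80 × 10^-5)² / 4.60 × 10^-2 = 3.1 × 10^-8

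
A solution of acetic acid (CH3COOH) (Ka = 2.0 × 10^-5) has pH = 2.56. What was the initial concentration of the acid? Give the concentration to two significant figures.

[H+] = 10^(-2.56) = 2.75 × 10^-3 M = x
Ka = x²/(C₀ − x) ⇒ C₀ = x + x²/Ka
C₀ = 2.75 × 10^-3 + (2.75 × 10^-3)²/(2.0 × 10^-5) = 3.81 × 10^-1 M

C₀ = 3.8 × 10^-1 M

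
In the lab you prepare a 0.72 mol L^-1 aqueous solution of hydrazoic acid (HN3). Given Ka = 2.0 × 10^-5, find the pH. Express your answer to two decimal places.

HN3 ⇌ N3- + H+
Ka = [H+]²/(0.72 − [H+]) = 2.0 × 10^-5
Neglecting [H+] in the denominator: [H+] = √(2.0 × 10^-5 × 0.72) = 3.79 × 10^-3 M
pH = −log(3.79 × 10^-3) = 2.42

pH = 2.42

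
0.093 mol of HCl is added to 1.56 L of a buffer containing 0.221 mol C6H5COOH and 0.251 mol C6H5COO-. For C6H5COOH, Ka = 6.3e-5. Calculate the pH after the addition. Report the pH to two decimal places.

Added H+ converts C6H5COO- to C6H5COOH: C6H5COOH → 0.314 mol, C6H5COO- → 0.158 mol.
pKa = −log(6.3 × 10^-5) = 4.201
Henderson–Hasselbalch with mole ratio 0.158/0.314: pH = 4.201 + (-0.298)

pH = 3.90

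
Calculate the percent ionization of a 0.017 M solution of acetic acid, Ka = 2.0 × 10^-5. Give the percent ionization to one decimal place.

3.4%

CH3COOH ⇌ CH3COO- + H+; let x = [H+] at equilibrium.
x ≈ √(Ka·C₀) = √(2.0 × 10^-5 × 0.017) = 5.83 × 10^-4 M
% ionization = x/C₀ × 100% = 5.83 × 10^-4/0.017 × 100% = 3.4%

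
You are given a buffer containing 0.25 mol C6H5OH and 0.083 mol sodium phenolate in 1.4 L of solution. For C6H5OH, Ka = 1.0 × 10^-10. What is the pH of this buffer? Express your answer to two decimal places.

pKa = −log(1.0 × 10^-10) = 10.000
pH = pKa + log([A⁻]/[HA]) = 10.000 + log(0.083/0.25)
pH = 10.000 + (-0.479) = 9.52

pH = 9.52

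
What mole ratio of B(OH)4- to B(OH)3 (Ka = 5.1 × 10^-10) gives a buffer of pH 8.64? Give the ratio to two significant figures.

pKa = -log(5.1 × 10^-10) = 9.292
pH = pKa + log(r) ⇒ log(r) = 8.64 − 9.292 = -0.652
r = [B(OH)4-]/[B(OH)3] = 10^(-0.652) = 0.223

ratio = 0.22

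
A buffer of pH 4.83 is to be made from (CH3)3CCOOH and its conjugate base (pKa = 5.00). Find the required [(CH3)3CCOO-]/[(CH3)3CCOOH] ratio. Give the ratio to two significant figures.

pH = pKa + log(r) ⇒ log(r) = 4.83 − 5.00 = -0.17
r = [(CH3)3CCOO-]/[(CH3)3CCOOH] = 10^(-0.17) = 0.676

ratio = 0.68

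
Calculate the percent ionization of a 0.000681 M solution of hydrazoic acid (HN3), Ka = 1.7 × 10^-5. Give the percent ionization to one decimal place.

HN3 ⇌ N3- + H+; let x = [H+] at equilibrium.
Ka = x²/(C₀ − x); solving the quadratic gives x = 9.94 × 10^-5 M.
% ionization = x/C₀ × 100% = 9.94 × 10^-5/0.000681 × 100% = 14.6%

14.6%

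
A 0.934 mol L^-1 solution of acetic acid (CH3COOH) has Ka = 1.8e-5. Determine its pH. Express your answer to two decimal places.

pH = 2.39

CH3COOH ⇌ CH3COO- + H+
Ka = [H+]²/(0.934 − [H+]) = 1.8 × 10^-5
Since Ka ≪ C₀, [H+] ≈ √(Ka·C₀) = 4.10 × 10^-3 M.
pH = −log(4.10 × 10^-3) = 2.39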